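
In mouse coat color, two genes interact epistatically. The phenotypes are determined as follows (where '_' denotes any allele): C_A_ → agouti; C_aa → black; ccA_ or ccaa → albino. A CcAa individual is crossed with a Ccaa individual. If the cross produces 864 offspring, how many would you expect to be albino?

Cross: CcAa × Ccaa — consider each gene separately:
C gene: Cc × Cc → 1 CC, 2 Cc, 1 cc → 3 C_ : 1 cc (out of 4)
A gene: Aa × aa → 2 Aa, 2 aa → 2 A_ : 2 aa (out of 4)
Genotype classes (out of 4 × 4 = 16): C_A_ = 3×2 = 6; C_aa = 3×2 = 6; ccA_ = 1×2 = 2; ccaa = 1×2 = 2
Apply the phenotype rules: C_A_ (6) → agouti; C_aa (6) → black; ccA_ (2) + ccaa (2) → albino
Phenotype counts (out of 16): 6 agouti, 6 black, 4 albino
albino: 4 out of 16 → fraction 1/4
Expected count = 1/4 × 864 = 216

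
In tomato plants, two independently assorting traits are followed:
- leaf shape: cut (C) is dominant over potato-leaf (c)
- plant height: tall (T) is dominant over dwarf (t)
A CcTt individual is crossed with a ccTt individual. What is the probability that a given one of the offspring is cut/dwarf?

Dihybrid cross CcTt × ccTt — consider each gene separately:
leaf shape: Cc × cc → 2 Cc, 2 cc → 2 C_ : 2 cc (out of 4)
plant height: Tt × Tt → 1 TT, 2 Tt, 1 tt → 3 T_ : 1 tt (out of 4)
Combine (counts out of 4 × 4 = 16): cut/tall (C_T_) = 2×3 = 6; cut/dwarf (C_tt) = 2×1 = 2; potato-leaf/tall (ccT_) = 2×3 = 6; potato-leaf/dwarf (cctt) = 2×1 = 2
Phenotype counts (out of 16): 6 cut/tall, 2 cut/dwarf, 6 potato-leaf/tall, 2 potato-leaf/dwarf
cut/dwarf: 2 out of 16
Probability: 2/16 = 1/8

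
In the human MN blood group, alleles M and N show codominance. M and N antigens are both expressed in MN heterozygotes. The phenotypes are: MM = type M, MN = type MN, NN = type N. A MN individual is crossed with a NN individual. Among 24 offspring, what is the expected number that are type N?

Punnett square for MN × NN:
Offspring genotypes: 2 MN, 2 NN
Phenotype counts: 2 type MN, 2 type N
type N: 2 out of 4 → fraction 1/2
Expected count = 1/2 × 24 = 12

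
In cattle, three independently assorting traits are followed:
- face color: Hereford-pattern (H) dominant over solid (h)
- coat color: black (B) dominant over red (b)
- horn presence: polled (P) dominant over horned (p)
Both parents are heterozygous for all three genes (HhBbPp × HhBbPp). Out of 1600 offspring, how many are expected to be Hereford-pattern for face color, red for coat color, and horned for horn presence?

Trihybrid cross: HhBbPp × HhBbPp
Each trait segregates independently with a 3:1 phenotypic ratio, so each gene contributes 3/4 (dominant) or 1/4 (recessive).
Target: Hereford-pattern (face color), red (coat color), horned (horn presence)
Probability = product of independent per-trait probabilities
= 3/4 × 1/4 × 1/4 = 3/64
Expected count = 3/64 × 1600 = 75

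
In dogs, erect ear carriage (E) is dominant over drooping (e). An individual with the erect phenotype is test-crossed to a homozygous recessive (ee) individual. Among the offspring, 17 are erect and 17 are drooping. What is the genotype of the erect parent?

Test cross: ? × ee
Offspring: 17 erect, 17 drooping — approximately 1:1.
A 1:1 ratio in a test cross indicates the unknown parent is heterozygous (Ee).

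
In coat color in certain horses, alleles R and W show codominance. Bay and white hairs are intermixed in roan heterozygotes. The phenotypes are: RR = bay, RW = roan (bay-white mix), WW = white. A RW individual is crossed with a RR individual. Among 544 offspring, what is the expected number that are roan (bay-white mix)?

Punnett square for RW × RR:
Offspring genotypes: 2 RR, 2 RW
Phenotype counts: 2 bay, 2 roan (bay-white mix)
roan (bay-white mix): 2 out of 4 → fraction 1/2
Expected count = 1/2 × 544 = 272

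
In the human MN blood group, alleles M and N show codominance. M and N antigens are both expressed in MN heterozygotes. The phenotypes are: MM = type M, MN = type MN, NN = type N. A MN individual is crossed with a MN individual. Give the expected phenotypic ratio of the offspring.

Punnett square for MN × MN:
Offspring genotypes: 1 MM, 2 MN, 1 NN
Phenotype counts: 1 type M, 2 type MN, 1 type N
Ratio: 1 type M : 2 type MN : 1 type N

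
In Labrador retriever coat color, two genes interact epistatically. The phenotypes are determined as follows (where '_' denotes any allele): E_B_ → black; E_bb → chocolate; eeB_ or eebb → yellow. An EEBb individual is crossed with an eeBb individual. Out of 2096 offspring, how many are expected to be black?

Cross: EEBb × eeBb — consider each gene separately:
E gene: EE × ee → 4 Ee → 4 E_ (out of 4)
B gene: Bb × Bb → 1 BB, 2 Bb, 1 bb → 3 B_ : 1 bb (out of 4)
Genotype classes (out of 4 × 4 = 16): E_B_ = 4×3 = 12; E_bb = 4×1 = 4
Apply the phenotype rules: E_B_ (12) → black; E_bb (4) → chocolate
Phenotype counts (out of 16): 12 black, 4 chocolate
black: 12 out of 16 → fraction 3/4
Expected count = 3/4 × 2096 = 1572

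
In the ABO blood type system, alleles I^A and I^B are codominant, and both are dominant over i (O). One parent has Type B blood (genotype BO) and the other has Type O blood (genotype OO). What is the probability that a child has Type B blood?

Cross: BO × OO
Possible offspring genotypes: 2 BO, 2 OO
Blood type counts: 2 Type B, 2 Type O
Probability of Type B: 2/4 = 1/2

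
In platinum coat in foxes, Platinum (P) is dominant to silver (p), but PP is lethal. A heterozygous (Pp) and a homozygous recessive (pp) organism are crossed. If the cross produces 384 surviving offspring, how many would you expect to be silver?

Cross: Pp × pp
Punnett square offspring (before lethality): 2 Pp, 2 pp
No PP offspring are produced in this cross.
silver: 2 out of 4 → fraction 1/2
Expected count = 1/2 × 384 = 192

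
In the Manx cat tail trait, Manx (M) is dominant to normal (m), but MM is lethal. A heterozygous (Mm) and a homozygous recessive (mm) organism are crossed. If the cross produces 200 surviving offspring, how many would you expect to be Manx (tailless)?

Cross: Mm × mm
Punnett square offspring (before lethality): 2 Mm, 2 mm
No MM offspring are produced in this cross.
Manx (tailless): 2 out of 4 → fraction 1/2
Expected count = 1/2 × 200 = 100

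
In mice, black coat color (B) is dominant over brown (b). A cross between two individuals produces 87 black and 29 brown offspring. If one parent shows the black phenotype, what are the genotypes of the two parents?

Observed offspring: 87 black, 29 brown
The observed ratio simplifies to 3:1. Brown (bb) offspring appear, so each parent must contribute one b allele. The parent stated to show black carries B, so it is Bb. The other parent is then either Bb or bb: Bb × bb would give a 1:1 split, whereas Bb × Bb gives 3:1 — matching the data. So both parents are heterozygous (Bb × Bb).
Parent genotypes: Bb × Bb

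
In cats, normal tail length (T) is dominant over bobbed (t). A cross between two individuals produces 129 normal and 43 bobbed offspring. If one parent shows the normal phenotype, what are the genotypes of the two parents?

Observed offspring: 129 normal, 43 bobbed
The observed ratio simplifies to 3:1. Bobbed (tt) offspring appear, so each parent must contribute one t allele. The parent stated to show normal carries T, so it is Tt. The other parent is then either Tt or tt: Tt × tt would give a 1:1 split, whereas Tt × Tt gives 3:1 — matching the data. So both parents are heterozygous (Tt × Tt).
Parent genotypes: Tt × Tt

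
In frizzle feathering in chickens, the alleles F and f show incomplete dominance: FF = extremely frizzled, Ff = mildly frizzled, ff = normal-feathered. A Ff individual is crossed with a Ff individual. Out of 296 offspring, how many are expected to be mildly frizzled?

Punnett square for Ff × Ff:
Offspring genotypes: 1 FF, 2 Ff, 1 ff
Phenotype counts: 1 extremely frizzled, 2 mildly frizzled, 1 normal-feathered
mildly frizzled: 2 out of 4 → fraction 1/2
Expected count = 1/2 × 296 = 148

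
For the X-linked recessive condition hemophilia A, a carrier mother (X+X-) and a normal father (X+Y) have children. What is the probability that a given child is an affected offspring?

Cross: X+X- × X+Y
Offspring: 1 X+X+, 1 X+Y, 1 X+X-, 1 X-Y
Probability of an affected offspring: 1/4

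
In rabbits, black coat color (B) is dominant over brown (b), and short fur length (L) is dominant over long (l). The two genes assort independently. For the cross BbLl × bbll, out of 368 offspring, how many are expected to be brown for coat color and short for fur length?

Dihybrid cross BbLl × bbll — consider each gene separately:
coat color: Bb × bb → 2 Bb, 2 bb → 2 B_ : 2 bb (out of 4)
fur length: Ll × ll → 2 Ll, 2 ll → 2 L_ : 2 ll (out of 4)
Looking for: brown (bb) and short (L_)
P(brown) = 2/4, P(short) = 2/4
P(both) = 2/4 × 2/4 = 4/16 = 1/4
Expected count = 1/4 × 368 = 92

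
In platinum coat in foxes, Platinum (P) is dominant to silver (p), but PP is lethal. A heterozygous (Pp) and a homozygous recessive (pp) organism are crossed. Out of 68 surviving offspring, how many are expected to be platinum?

Cross: Pp × pp
Punnett square offspring (before lethality): 2 Pp, 2 pp
No PP offspring are produced in this cross.
platinum: 2 out of 4 → fraction 1/2
Expected count = 1/2 × 68 = 34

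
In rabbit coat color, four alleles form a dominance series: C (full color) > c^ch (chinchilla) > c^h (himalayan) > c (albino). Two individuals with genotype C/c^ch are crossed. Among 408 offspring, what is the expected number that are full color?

Cross: C/c^ch × C/c^ch
Allele dominance: C > c^ch > c^h > c
Offspring genotypes: 1 C/C, 2 C/c^ch, 1 c^ch/c^ch
Phenotype counts: 3 full color, 1 chinchilla
full color: 3 out of 4 → fraction 3/4
Expected count = 3/4 × 408 = 306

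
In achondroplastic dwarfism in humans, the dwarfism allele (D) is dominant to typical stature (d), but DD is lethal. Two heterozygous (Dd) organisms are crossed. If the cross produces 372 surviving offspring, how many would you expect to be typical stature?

Cross: Dd × Dd
Punnett square offspring (before lethality): 1 DD, 2 Dd, 1 dd
The DD genotype is lethal (embryos die); surviving offspring: 2 Dd, 1 dd
typical stature: 1 out of 3 → fraction 1/3
Expected count = 1/3 × 372 = 124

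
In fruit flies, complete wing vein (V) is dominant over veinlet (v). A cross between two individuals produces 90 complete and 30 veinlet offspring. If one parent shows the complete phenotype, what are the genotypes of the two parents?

Observed offspring: 90 complete, 30 veinlet
The observed ratio simplifies to 3:1. Veinlet (vv) offspring appear, so each parent must contribute one v allele. The parent stated to show complete carries V, so it is Vv. The other parent is then either Vv or vv: Vv × vv would give a 1:1 split, whereas Vv × Vv gives 3:1 — matching the data. So both parents are heterozygous (Vv × Vv).
Parent genotypes: Vv × Vv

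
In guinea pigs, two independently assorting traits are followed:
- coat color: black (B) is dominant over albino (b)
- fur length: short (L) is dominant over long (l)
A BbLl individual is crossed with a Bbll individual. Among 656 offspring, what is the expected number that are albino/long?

Dihybrid cross BbLl × Bbll — consider each gene separately:
coat color: Bb × Bb → 1 BB, 2 Bb, 1 bb → 3 B_ : 1 bb (out of 4)
fur length: Ll × ll → 2 Ll, 2 ll → 2 L_ : 2 ll (out of 4)
Combine (counts out of 4 × 4 = 16): black/short (B_L_) = 3×2 = 6; black/long (B_ll) = 3×2 = 6; albino/short (bbL_) = 1×2 = 2; albino/long (bbll) = 1×2 = 2
Phenotype counts (out of 16): 6 black/short, 6 black/long, 2 albino/short, 2 albino/long
albino/long: 2 out of 16 → fraction 1/8
Expected count = 1/8 × 656 = 82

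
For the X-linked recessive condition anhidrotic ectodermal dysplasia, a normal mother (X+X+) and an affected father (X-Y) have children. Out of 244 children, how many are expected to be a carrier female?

Cross: X+X+ × X-Y
Offspring: 2 X+X-, 2 X+Y
Probability of a carrier female: 2/4 = 1/2
Expected count = 1/2 × 244 = 122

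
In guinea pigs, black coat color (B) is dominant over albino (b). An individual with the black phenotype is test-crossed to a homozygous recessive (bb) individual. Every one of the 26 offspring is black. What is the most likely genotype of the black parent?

Test cross: ? × bb
All offspring are black.
If the unknown parent were heterozygous (Bb), about half of 26 offspring would be albino; none are. The unknown parent is most likely homozygous dominant (BB).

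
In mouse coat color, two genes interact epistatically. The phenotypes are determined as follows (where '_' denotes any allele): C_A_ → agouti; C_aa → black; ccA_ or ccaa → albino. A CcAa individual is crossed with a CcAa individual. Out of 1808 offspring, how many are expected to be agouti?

Cross: CcAa × CcAa — consider each gene separately:
C gene: Cc × Cc → 1 CC, 2 Cc, 1 cc → 3 C_ : 1 cc (out of 4)
A gene: Aa × Aa → 1 AA, 2 Aa, 1 aa → 3 A_ : 1 aa (out of 4)
Genotype classes (out of 4 × 4 = 16): C_A_ = 3×3 = 9; C_aa = 3×1 = 3; ccA_ = 1×3 = 3; ccaa = 1×1 = 1
Apply the phenotype rules: C_A_ (9) → agouti; C_aa (3) → black; ccA_ (3) + ccaa (1) → albino
Phenotype counts (out of 16): 9 agouti, 3 black, 4 albino
agouti: 9 out of 16 → fraction 9/16
Expected count = 9/16 × 1808 = 1017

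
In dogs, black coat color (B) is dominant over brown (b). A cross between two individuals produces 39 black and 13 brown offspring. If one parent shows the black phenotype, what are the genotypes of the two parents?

Observed offspring: 39 black, 13 brown
The observed ratio simplifies to 3:1. Brown (bb) offspring appear, so each parent must contribute one b allele. The parent stated to show black carries B, so it is Bb. The other parent is then either Bb or bb: Bb × bb would give a 1:1 split, whereas Bb × Bb gives 3:1 — matching the data. So both parents are heterozygous (Bb × Bb).
Parent genotypes: Bb × Bb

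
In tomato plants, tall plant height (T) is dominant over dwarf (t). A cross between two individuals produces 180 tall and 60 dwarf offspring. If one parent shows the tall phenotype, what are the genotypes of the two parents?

Observed offspring: 180 tall, 60 dwarf
The observed ratio simplifies to 3:1. Dwarf (tt) offspring appear, so each parent must contribute one t allele. The parent stated to show tall carries T, so it is Tt. The other parent is then either Tt or tt: Tt × tt would give a 1:1 split, whereas Tt × Tt gives 3:1 — matching the data. So both parents are heterozygous (Tt × Tt).
Parent genotypes: Tt × Tt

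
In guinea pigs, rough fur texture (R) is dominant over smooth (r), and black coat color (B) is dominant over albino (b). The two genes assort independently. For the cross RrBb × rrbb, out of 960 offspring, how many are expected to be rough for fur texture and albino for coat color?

Dihybrid cross RrBb × rrbb — consider each gene separately:
fur texture: Rr × rr → 2 Rr, 2 rr → 2 R_ : 2 rr (out of 4)
coat color: Bb × bb → 2 Bb, 2 bb → 2 B_ : 2 bb (out of 4)
Looking for: rough (R_) and albino (bb)
P(rough) = 2/4, P(albino) = 2/4
P(both) = 2/4 × 2/4 = 4/16 = 1/4
Expected count = 1/4 × 960 = 240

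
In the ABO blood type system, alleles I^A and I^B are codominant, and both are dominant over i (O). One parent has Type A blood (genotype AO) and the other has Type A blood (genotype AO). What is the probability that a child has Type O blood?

Cross: AO × AO
Possible offspring genotypes: 1 AA, 2 AO, 1 OO
Blood type counts: 3 Type A, 1 Type O
Probability of Type O: 1/4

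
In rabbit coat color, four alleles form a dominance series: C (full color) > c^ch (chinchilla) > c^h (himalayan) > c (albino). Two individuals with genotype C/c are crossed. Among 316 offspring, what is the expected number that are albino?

Cross: C/c × C/c
Allele dominance: C > c^ch > c^h > c
Offspring genotypes: 1 C/C, 2 C/c, 1 c/c
Phenotype counts: 3 full color, 1 albino
albino: 1 out of 4 → fraction 1/4
Expected count = 1/4 × 316 = 79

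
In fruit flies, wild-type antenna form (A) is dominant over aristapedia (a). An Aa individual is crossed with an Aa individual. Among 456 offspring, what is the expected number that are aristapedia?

Punnett square for Aa × Aa:
Offspring genotypes: 1 AA, 2 Aa, 1 aa
wild-type: 3, aristapedia: 1
aristapedia: 1 out of 4 → fraction 1/4
Expected count = 1/4 × 456 = 114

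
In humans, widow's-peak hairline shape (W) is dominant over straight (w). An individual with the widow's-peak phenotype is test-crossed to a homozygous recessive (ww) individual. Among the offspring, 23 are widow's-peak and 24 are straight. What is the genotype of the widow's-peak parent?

Test cross: ? × ww
Offspring: 23 widow's-peak, 24 straight — approximately 1:1.
A 1:1 ratio in a test cross indicates the unknown parent is heterozygous (Ww).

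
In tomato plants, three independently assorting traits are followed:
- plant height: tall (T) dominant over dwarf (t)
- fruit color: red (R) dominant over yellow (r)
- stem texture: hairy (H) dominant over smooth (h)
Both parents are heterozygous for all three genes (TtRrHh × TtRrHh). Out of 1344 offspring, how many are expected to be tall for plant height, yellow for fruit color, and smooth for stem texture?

Trihybrid cross: TtRrHh × TtRrHh
Each trait segregates independently with a 3:1 phenotypic ratio, so each gene contributes 3/4 (dominant) or 1/4 (recessive).
Target: tall (plant height), yellow (fruit color), smooth (stem texture)
Probability = product of independent per-trait probabilities
= 3/4 × 1/4 × 1/4 = 3/64
Expected count = 3/64 × 1344 = 63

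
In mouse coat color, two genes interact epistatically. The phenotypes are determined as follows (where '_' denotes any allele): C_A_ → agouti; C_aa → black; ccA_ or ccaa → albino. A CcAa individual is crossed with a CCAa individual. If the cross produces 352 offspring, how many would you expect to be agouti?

Cross: CcAa × CCAa — consider each gene separately:
C gene: Cc × CC → 2 CC, 2 Cc → 4 C_ (out of 4)
A gene: Aa × Aa → 1 AA, 2 Aa, 1 aa → 3 A_ : 1 aa (out of 4)
Genotype classes (out of 4 × 4 = 16): C_A_ = 4×3 = 12; C_aa = 4×1 = 4
Apply the phenotype rules: C_A_ (12) → agouti; C_aa (4) → black
Phenotype counts (out of 16): 12 agouti, 4 black
agouti: 12 out of 16 → fraction 3/4
Expected count = 3/4 × 352 = 264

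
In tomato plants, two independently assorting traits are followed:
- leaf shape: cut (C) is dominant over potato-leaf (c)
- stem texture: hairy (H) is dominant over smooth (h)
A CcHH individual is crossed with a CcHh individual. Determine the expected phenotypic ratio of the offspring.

Dihybrid cross CcHH × CcHh — consider each gene separately:
leaf shape: Cc × Cc → 1 CC, 2 Cc, 1 cc → 3 C_ : 1 cc (out of 4)
stem texture: HH × Hh → 2 HH, 2 Hh → 4 H_ (out of 4)
Combine (counts out of 4 × 4 = 16): cut/hairy (C_H_) = 3×4 = 12; potato-leaf/hairy (ccH_) = 1×4 = 4
Phenotype counts (out of 16): 12 cut/hairy, 4 potato-leaf/hairy
Ratio: 3 cut/hairy : 1 potato-leaf/hairy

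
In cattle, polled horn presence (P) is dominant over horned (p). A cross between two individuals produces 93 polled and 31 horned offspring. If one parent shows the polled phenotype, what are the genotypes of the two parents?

Observed offspring: 93 polled, 31 horned
The observed ratio simplifies to 3:1. Horned (pp) offspring appear, so each parent must contribute one p allele. The parent stated to show polled carries P, so it is Pp. The other parent is then either Pp or pp: Pp × pp would give a 1:1 split, whereas Pp × Pp gives 3:1 — matching the data. So both parents are heterozygous (Pp × Pp).
Parent genotypes: Pp × Pp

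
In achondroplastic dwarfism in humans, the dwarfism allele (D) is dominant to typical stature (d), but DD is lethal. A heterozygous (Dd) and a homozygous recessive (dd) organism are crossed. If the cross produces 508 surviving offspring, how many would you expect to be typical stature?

Cross: Dd × dd
Punnett square offspring (before lethality): 2 Dd, 2 dd
No DD offspring are produced in this cross.
typical stature: 2 out of 4 → fraction 1/2
Expected count = 1/2 × 508 = 254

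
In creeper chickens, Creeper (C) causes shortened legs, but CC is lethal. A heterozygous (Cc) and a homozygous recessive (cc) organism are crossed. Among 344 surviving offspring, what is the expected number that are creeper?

Cross: Cc × cc
Punnett square offspring (before lethality): 2 Cc, 2 cc
No CC offspring are produced in this cross.
creeper: 2 out of 4 → fraction 1/2
Expected count = 1/2 × 344 = 172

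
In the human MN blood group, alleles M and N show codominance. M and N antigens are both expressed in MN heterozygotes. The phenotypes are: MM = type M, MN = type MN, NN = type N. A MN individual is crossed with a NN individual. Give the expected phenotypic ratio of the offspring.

Punnett square for MN × NN:
Offspring genotypes: 2 MN, 2 NN
Phenotype counts: 2 type MN, 2 type N
Ratio: 1 type MN : 1 type N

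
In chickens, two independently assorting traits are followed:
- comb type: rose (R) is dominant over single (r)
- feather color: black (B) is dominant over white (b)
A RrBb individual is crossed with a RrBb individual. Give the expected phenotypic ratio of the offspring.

Dihybrid cross RrBb × RrBb — consider each gene separately:
comb type: Rr × Rr → 1 RR, 2 Rr, 1 rr → 3 R_ : 1 rr (out of 4)
feather color: Bb × Bb → 1 BB, 2 Bb, 1 bb → 3 B_ : 1 bb (out of 4)
Combine (counts out of 4 × 4 = 16): rose/black (R_B_) = 3×3 = 9; rose/white (R_bb) = 3×1 = 3; single/black (rrB_) = 1×3 = 3; single/white (rrbb) = 1×1 = 1
Phenotype counts (out of 16): 9 rose/black, 3 rose/white, 3 single/black, 1 single/white
Ratio: 9 rose/black : 3 rose/white : 3 single/black : 1 single/white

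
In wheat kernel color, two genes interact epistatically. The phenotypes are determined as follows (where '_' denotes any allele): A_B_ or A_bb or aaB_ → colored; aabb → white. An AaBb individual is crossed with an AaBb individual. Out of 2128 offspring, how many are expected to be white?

Cross: AaBb × AaBb — consider each gene separately:
A gene: Aa × Aa → 1 AA, 2 Aa, 1 aa → 3 A_ : 1 aa (out of 4)
B gene: Bb × Bb → 1 BB, 2 Bb, 1 bb → 3 B_ : 1 bb (out of 4)
Genotype classes (out of 4 × 4 = 16): A_B_ = 3×3 = 9; A_bb = 3×1 = 3; aaB_ = 1×3 = 3; aabb = 1×1 = 1
Apply the phenotype rules: A_B_ (9) + A_bb (3) + aaB_ (3) → colored; aabb (1) → white
Phenotype counts (out of 16): 15 colored, 1 white
white: 1 out of 16 → fraction 1/16
Expected count = 1/16 × 2128 = 133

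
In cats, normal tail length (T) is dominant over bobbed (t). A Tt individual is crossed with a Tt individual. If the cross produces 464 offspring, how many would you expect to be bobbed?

Punnett square for Tt × Tt:
Offspring genotypes: 1 TT, 2 Tt, 1 tt
normal: 3, bobbed: 1
bobbed: 1 out of 4 → fraction 1/4
Expected count = 1/4 × 464 = 116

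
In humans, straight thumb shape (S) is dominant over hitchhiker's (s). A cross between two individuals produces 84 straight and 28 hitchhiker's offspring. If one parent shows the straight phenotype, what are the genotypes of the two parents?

Observed offspring: 84 straight, 28 hitchhiker's
The observed ratio simplifies to 3:1. Hitchhiker's (ss) offspring appear, so each parent must contribute one s allele. The parent stated to show straight carries S, so it is Ss. The other parent is then either Ss or ss: Ss × ss would give a 1:1 split, whereas Ss × Ss gives 3:1 — matching the data. So both parents are heterozygous (Ss × Ss).
Parent genotypes: Ss × Ss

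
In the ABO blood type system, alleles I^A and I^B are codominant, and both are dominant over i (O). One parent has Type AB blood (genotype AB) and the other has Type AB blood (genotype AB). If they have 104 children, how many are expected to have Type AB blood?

Cross: AB × AB
Possible offspring genotypes: 1 AA, 2 AB, 1 BB
Blood type counts: 1 Type A, 2 Type AB, 1 Type B
Probability of Type AB: 2/4 = 1/2
Expected count = 1/2 × 104 = 52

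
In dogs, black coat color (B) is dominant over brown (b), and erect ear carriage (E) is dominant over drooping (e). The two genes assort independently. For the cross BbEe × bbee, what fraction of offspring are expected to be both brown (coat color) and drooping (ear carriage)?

Dihybrid cross BbEe × bbee — consider each gene separately:
coat color: Bb × bb → 2 Bb, 2 bb → 2 B_ : 2 bb (out of 4)
ear carriage: Ee × ee → 2 Ee, 2 ee → 2 E_ : 2 ee (out of 4)
Looking for: brown (bb) and drooping (ee)
P(brown) = 2/4, P(drooping) = 2/4
P(both) = 2/4 × 2/4 = 4/16 = 1/4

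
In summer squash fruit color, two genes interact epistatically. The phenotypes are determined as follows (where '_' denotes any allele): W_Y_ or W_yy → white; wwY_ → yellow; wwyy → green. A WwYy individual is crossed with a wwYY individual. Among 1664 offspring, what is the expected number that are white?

Cross: WwYy × wwYY — consider each gene separately:
W gene: Ww × ww → 2 Ww, 2 ww → 2 W_ : 2 ww (out of 4)
Y gene: Yy × YY → 2 YY, 2 Yy → 4 Y_ (out of 4)
Genotype classes (out of 4 × 4 = 16): W_Y_ = 2×4 = 8; wwY_ = 2×4 = 8
Apply the phenotype rules: W_Y_ (8) → white; wwY_ (8) → yellow
Phenotype counts (out of 16): 8 white, 8 yellow
white: 8 out of 16 → fraction 1/2
Expected count = 1/2 × 1664 = 832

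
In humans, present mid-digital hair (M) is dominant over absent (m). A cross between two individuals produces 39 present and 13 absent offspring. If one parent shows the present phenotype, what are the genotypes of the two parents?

Observed offspring: 39 present, 13 absent
The observed ratio simplifies to 3:1. Absent (mm) offspring appear, so each parent must contribute one m allele. The parent stated to show present carries M, so it is Mm. The other parent is then either Mm or mm: Mm × mm would give a 1:1 split, whereas Mm × Mm gives 3:1 — matching the data. So both parents are heterozygous (Mm × Mm).
Parent genotypes: Mm × Mm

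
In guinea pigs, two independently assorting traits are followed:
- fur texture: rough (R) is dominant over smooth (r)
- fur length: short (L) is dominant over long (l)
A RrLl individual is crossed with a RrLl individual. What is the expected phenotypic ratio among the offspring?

Dihybrid cross RrLl × RrLl — consider each gene separately:
fur texture: Rr × Rr → 1 RR, 2 Rr, 1 rr → 3 R_ : 1 rr (out of 4)
fur length: Ll × Ll → 1 LL, 2 Ll, 1 ll → 3 L_ : 1 ll (out of 4)
Combine (counts out of 4 × 4 = 16): rough/short (R_L_) = 3×3 = 9; rough/long (R_ll) = 3×1 = 3; smooth/short (rrL_) = 1×3 = 3; smooth/long (rrll) = 1×1 = 1
Phenotype counts (out of 16): 9 rough/short, 3 rough/long, 3 smooth/short, 1 smooth/long
Ratio: 9 rough/short : 3 rough/long : 3 smooth/short : 1 smooth/long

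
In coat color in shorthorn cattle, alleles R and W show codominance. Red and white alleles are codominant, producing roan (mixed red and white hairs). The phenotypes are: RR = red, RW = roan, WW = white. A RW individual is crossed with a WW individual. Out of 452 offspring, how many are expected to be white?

Punnett square for RW × WW:
Offspring genotypes: 2 RW, 2 WW
Phenotype counts: 2 roan, 2 white
white: 2 out of 4 → fraction 1/2
Expected count = 1/2 × 452 = 226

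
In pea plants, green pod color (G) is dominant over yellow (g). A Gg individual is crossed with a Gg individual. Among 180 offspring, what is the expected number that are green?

Punnett square for Gg × Gg:
Offspring genotypes: 1 GG, 2 Gg, 1 gg
green: 3, yellow: 1
green: 3 out of 4 → fraction 3/4
Expected count = 3/4 × 180 = 135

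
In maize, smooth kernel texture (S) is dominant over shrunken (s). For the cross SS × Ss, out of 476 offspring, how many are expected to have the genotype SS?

Punnett square for SS × Ss:
Offspring genotypes: 2 SS, 2 Ss
Total offspring: 4
Count with target: 2
Probability: 2/4 = 1/2
Expected count = 1/2 × 476 = 238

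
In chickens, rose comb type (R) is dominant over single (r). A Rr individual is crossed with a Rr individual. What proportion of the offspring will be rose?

Punnett square for Rr × Rr:
Offspring genotypes: 1 RR, 2 Rr, 1 rr
rose: 3, single: 1
rose: 3 out of 4
Probability: 3/4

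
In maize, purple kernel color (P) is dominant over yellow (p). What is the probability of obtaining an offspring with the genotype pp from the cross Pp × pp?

Punnett square for Pp × pp:
Offspring genotypes: 2 Pp, 2 pp
Total offspring: 4
Count with target: 2
Probability: 2/4 = 1/2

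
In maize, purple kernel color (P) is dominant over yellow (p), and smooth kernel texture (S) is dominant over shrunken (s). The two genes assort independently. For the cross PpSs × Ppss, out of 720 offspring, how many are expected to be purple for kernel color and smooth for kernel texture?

Dihybrid cross PpSs × Ppss — consider each gene separately:
kernel color: Pp × Pp → 1 PP, 2 Pp, 1 pp → 3 P_ : 1 pp (out of 4)
kernel texture: Ss × ss → 2 Ss, 2 ss → 2 S_ : 2 ss (out of 4)
Looking for: purple (P_) and smooth (S_)
P(purple) = 3/4, P(smooth) = 2/4
P(both) = 3/4 × 2/4 = 6/16 = 3/8
Expected count = 3/8 × 720 = 270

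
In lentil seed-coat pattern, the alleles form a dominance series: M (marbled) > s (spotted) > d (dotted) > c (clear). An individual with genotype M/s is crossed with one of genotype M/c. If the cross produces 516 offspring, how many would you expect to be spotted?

Cross: M/s × M/c
Allele dominance: M > s > d > c
Offspring genotypes: 1 M/M, 1 M/c, 1 M/s, 1 s/c
Phenotype counts: 3 marbled, 1 spotted
spotted: 1 out of 4 → fraction 1/4
Expected count = 1/4 × 516 = 129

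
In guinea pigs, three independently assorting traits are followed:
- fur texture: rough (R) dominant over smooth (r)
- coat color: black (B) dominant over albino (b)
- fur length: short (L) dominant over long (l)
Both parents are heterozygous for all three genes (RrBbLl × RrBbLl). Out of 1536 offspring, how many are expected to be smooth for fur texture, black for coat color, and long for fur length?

Trihybrid cross: RrBbLl × RrBbLl
Each trait segregates independently with a 3:1 phenotypic ratio, so each gene contributes 3/4 (dominant) or 1/4 (recessive).
Target: smooth (fur texture), black (coat color), long (fur length)
Probability = product of independent per-trait probabilities
= 1/4 × 3/4 × 1/4 = 3/64
Expected count = 3/64 × 1536 = 72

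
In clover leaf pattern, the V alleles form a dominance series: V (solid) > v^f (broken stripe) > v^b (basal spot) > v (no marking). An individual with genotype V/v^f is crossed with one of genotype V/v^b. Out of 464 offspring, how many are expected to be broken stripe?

Cross: V/v^f × V/v^b
Allele dominance: V > v^f > v^b > v
Offspring genotypes: 1 V/V, 1 V/v^b, 1 V/v^f, 1 v^f/v^b
Phenotype counts: 3 solid, 1 broken stripe
broken stripe: 1 out of 4 → fraction 1/4
Expected count = 1/4 × 464 = 116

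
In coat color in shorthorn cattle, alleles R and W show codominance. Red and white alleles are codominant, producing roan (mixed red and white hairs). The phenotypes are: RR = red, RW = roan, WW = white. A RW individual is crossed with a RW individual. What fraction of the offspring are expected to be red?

Punnett square for RW × RW:
Offspring genotypes: 1 RR, 2 RW, 1 WW
Phenotype counts: 1 red, 2 roan, 1 white
red: 1 out of 4
Probability: 1/4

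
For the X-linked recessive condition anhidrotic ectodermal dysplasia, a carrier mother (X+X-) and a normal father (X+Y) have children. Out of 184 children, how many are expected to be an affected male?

Cross: X+X- × X+Y
Offspring: 1 X+X+, 1 X+Y, 1 X+X-, 1 X-Y
Probability of an affected male: 1/4
Expected count = 1/4 × 184 = 46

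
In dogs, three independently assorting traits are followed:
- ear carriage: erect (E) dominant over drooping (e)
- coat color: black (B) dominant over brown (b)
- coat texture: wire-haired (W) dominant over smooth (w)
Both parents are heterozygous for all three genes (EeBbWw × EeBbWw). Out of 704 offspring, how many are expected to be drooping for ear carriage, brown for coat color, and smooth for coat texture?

Trihybrid cross: EeBbWw × EeBbWw
Each trait segregates independently with a 3:1 phenotypic ratio, so each gene contributes 3/4 (dominant) or 1/4 (recessive).
Target: drooping (ear carriage), brown (coat color), smooth (coat texture)
Probability = product of independent per-trait probabilities
= 1/4 × 1/4 × 1/4 = 1/64
Expected count = 1/64 × 704 = 11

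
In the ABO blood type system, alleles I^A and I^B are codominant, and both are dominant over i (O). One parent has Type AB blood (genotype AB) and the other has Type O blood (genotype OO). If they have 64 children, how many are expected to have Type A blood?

Cross: AB × OO
Possible offspring genotypes: 2 AO, 2 BO
Blood type counts: 2 Type A, 2 Type B
Probability of Type A: 2/4 = 1/2
Expected count = 1/2 × 64 = 32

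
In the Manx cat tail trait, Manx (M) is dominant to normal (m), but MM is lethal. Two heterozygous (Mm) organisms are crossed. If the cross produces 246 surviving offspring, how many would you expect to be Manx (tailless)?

Cross: Mm × Mm
Punnett square offspring (before lethality): 1 MM, 2 Mm, 1 mm
The MM genotype is lethal (embryos die); surviving offspring: 2 Mm, 1 mm
Manx (tailless): 2 out of 3 → fraction 2/3
Expected count = 2/3 × 246 = 164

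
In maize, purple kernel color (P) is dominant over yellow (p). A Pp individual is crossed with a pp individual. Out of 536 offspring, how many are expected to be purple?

Punnett square for Pp × pp:
Offspring genotypes: 2 Pp, 2 pp
purple: 2, yellow: 2
purple: 2 out of 4 → fraction 1/2
Expected count = 1/2 × 536 = 268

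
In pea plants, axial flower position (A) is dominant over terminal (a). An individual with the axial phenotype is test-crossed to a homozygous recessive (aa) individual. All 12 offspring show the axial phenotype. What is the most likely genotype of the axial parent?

Test cross: ? × aa
All offspring are axial.
If the unknown parent were heterozygous (Aa), about half of 12 offspring would be terminal; none are. The unknown parent is most likely homozygous dominant (AA).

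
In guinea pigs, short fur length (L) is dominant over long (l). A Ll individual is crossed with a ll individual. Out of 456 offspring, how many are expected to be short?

Punnett square for Ll × ll:
Offspring genotypes: 2 Ll, 2 ll
short: 2, long: 2
short: 2 out of 4 → fraction 1/2
Expected count = 1/2 × 456 = 228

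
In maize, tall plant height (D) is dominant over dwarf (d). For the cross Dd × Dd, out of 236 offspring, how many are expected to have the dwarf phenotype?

Punnett square for Dd × Dd:
Offspring genotypes: 1 DD, 2 Dd, 1 dd
Total offspring: 4
Count with target: 1
Probability: 1/4
Expected count = 1/4 × 236 = 59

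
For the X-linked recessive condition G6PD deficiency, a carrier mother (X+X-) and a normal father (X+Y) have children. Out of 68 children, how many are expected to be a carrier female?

Cross: X+X- × X+Y
Offspring: 1 X+X+, 1 X+Y, 1 X+X-, 1 X-Y
Probability of a carrier female: 1/4
Expected count = 1/4 × 68 = 17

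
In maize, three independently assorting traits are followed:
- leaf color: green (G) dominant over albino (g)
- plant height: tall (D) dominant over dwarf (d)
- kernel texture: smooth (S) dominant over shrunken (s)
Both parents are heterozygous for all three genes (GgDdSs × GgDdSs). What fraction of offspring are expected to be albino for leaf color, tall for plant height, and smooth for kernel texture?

Trihybrid cross: GgDdSs × GgDdSs
Each trait segregates independently with a 3:1 phenotypic ratio, so each gene contributes 3/4 (dominant) or 1/4 (recessive).
Target: albino (leaf color), tall (plant height), smooth (kernel texture)
Probability = product of independent per-trait probabilities
= 1/4 × 3/4 × 3/4 = 9/64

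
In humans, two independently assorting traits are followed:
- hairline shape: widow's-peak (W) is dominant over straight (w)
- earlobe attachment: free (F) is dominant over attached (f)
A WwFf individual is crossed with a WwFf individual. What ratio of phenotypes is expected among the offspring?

Dihybrid cross WwFf × WwFf — consider each gene separately:
hairline shape: Ww × Ww → 1 WW, 2 Ww, 1 ww → 3 W_ : 1 ww (out of 4)
earlobe attachment: Ff × Ff → 1 FF, 2 Ff, 1 ff → 3 F_ : 1 ff (out of 4)
Combine (counts out of 4 × 4 = 16): widow's-peak/free (W_F_) = 3×3 = 9; widow's-peak/attached (W_ff) = 3×1 = 3; straight/free (wwF_) = 1×3 = 3; straight/attached (wwff) = 1×1 = 1
Phenotype counts (out of 16): 9 widow's-peak/free, 3 widow's-peak/attached, 3 straight/free, 1 straight/attached
Ratio: 9 widow's-peak/free : 3 widow's-peak/attached : 3 straight/free : 1 straight/attached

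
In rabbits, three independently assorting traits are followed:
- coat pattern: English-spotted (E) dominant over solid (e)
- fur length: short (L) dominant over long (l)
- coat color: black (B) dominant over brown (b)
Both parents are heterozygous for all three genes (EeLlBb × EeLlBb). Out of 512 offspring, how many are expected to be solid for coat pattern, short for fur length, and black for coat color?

Trihybrid cross: EeLlBb × EeLlBb
Each trait segregates independently with a 3:1 phenotypic ratio, so each gene contributes 3/4 (dominant) or 1/4 (recessive).
Target: solid (coat pattern), short (fur length), black (coat color)
Probability = product of independent per-trait probabilities
= 1/4 × 3/4 × 3/4 = 9/64
Expected count = 9/64 × 512 = 72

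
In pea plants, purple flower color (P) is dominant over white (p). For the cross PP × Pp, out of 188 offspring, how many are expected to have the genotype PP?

Punnett square for PP × Pp:
Offspring genotypes: 2 PP, 2 Pp
Total offspring: 4
Count with target: 2
Probability: 2/4 = 1/2
Expected count = 1/2 × 188 = 94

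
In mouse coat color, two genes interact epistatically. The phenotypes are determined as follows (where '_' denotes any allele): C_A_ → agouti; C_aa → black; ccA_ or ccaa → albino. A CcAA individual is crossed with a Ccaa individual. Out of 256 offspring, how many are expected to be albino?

Cross: CcAA × Ccaa — consider each gene separately:
C gene: Cc × Cc → 1 CC, 2 Cc, 1 cc → 3 C_ : 1 cc (out of 4)
A gene: AA × aa → 4 Aa → 4 A_ (out of 4)
Genotype classes (out of 4 × 4 = 16): C_A_ = 3×4 = 12; ccA_ = 1×4 = 4
Apply the phenotype rules: C_A_ (12) → agouti; ccA_ (4) → albino
Phenotype counts (out of 16): 12 agouti, 4 albino
albino: 4 out of 16 → fraction 1/4
Expected count = 1/4 × 256 = 64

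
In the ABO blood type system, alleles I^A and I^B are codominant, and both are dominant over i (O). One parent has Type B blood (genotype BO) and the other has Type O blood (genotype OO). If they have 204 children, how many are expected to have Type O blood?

Cross: BO × OO
Possible offspring genotypes: 2 BO, 2 OO
Blood type counts: 2 Type B, 2 Type O
Probability of Type O: 2/4 = 1/2
Expected count = 1/2 × 204 = 102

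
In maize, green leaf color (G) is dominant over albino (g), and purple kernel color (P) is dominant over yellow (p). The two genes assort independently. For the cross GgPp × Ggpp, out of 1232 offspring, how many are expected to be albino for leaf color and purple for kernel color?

Dihybrid cross GgPp × Ggpp — consider each gene separately:
leaf color: Gg × Gg → 1 GG, 2 Gg, 1 gg → 3 G_ : 1 gg (out of 4)
kernel color: Pp × pp → 2 Pp, 2 pp → 2 P_ : 2 pp (out of 4)
Looking for: albino (gg) and purple (P_)
P(albino) = 1/4, P(purple) = 2/4
P(both) = 1/4 × 2/4 = 2/16 = 1/8
Expected count = 1/8 × 1232 = 154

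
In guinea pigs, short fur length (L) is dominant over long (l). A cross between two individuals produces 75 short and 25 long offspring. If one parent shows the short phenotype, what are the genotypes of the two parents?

Observed offspring: 75 short, 25 long
The observed ratio simplifies to 3:1. Long (ll) offspring appear, so each parent must contribute one l allele. The parent stated to show short carries L, so it is Ll. The other parent is then either Ll or ll: Ll × ll would give a 1:1 split, whereas Ll × Ll gives 3:1 — matching the data. So both parents are heterozygous (Ll × Ll).
Parent genotypes: Ll × Ll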